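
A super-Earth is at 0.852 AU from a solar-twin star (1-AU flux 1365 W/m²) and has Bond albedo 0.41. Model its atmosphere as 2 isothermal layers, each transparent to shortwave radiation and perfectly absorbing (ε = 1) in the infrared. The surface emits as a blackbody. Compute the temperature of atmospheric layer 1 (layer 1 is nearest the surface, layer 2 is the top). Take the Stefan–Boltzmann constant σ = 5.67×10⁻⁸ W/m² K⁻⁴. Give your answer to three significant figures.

315 kelvin

Flux at the orbit: S = 1365/(0.852)² = 1880 W/m².
The effective emission temperature is T_e = [S(1−α)/(4σ)]^¼ = 264.5 K.
The net upward flux σT_e⁴ is constant between every pair of levels, so T_k⁴ = (N+1−k)T_e⁴.
T_1 = (2)^(1/4)·264.5 = 314.5 K.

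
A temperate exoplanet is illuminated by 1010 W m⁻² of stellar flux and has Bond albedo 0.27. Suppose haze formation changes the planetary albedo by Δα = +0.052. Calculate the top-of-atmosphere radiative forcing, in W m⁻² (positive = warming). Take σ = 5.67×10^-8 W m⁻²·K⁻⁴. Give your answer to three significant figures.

-13.1 W m⁻²

TOA radiative forcing: ΔF = −S·Δα/4 = −1010·(+0.052)/4 = -13.13 W m⁻².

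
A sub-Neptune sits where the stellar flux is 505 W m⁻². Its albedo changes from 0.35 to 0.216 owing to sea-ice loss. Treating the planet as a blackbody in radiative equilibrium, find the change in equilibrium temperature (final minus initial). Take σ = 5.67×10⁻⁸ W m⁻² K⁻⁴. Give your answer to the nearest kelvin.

9 K

Initial: T₁ = [S(1−0.35)/(4σ)]^(1/4) = 195.0 K.
With α = 0.216, T₂ = 204.4 K.
Change: 204.4 − 195.0 = 9.357 K.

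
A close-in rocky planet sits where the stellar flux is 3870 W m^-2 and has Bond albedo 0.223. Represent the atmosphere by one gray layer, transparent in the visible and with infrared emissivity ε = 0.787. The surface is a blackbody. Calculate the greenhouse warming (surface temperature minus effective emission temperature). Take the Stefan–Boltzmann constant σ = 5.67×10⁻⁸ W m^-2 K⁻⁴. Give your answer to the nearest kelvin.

The planet radiates to space at T_e = [S(1−α)/(4σ)]^(1/4) = 339.3 K.
Surface balance with a leaky layer gives σT_s⁴ = σT_e⁴·2/(2−ε), so T_s = T_e·[2/(2−0.787)]^(1/4) = 384.5 K.
Greenhouse warming: T_s − T_e = 45.19 K.

45 K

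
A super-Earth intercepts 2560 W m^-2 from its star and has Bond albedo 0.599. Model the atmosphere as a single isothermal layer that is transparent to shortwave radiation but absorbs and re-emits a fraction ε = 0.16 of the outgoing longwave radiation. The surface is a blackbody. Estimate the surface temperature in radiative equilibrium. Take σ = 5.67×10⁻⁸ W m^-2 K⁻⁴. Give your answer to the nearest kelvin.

At the top of the atmosphere, σT_e⁴ = S(1−α)/4 = 256.6 W m^-2, giving T_e = 259.4 K.
The surface balance (absorbed SW + ε·downward IR = σT_s⁴) with T_a⁴ = T_s⁴/2 reduces to T_s = T_e·[2/(2−ε)]^¼ = 264.8 K.

265 K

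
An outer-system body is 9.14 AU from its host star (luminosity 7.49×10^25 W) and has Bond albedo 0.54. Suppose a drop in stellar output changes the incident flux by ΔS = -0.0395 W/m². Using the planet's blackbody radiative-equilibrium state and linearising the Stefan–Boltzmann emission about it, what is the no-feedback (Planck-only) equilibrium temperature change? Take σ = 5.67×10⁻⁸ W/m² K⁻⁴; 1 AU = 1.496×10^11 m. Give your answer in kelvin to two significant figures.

-0.16 K

d = 9.14 × 1.496×10^11 m = 1.367×10^12 m.
S = L/(4πd²) = 3.188 W/m².
Reference equilibrium: T_e = [S(1−α)/(4σ)]^(1/4) = 50.43 K.
ΔF = Δ[S(1−α)]/4 = (1−0.54)·-0.0395/4 = -0.004542 W/m².
Linearising σT⁴ gives d(σT⁴)/dT = 4σT_e³ = 0.02908 W/m² per K.
So ΔT₀ = -0.004542/0.02908 = -0.156 K.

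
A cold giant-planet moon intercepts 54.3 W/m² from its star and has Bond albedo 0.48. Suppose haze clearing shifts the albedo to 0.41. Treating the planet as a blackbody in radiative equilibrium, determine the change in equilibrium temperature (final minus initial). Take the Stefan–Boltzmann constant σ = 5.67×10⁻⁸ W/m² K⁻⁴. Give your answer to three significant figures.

With α = 0.48, T₁ = 105.6 K.
With α = 0.41, T₂ = 109.0 K.
Change: 109.0 − 105.6 = 3.388 K.

3.39 kelvin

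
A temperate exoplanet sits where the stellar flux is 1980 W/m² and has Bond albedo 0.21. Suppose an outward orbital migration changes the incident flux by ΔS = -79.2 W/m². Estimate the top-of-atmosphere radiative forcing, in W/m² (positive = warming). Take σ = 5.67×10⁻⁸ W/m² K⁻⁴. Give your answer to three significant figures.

ΔF = Δ[S(1−α)]/4 = (1−0.21)·-79.2/4 = -15.64 W/m².

-15.6 W/m²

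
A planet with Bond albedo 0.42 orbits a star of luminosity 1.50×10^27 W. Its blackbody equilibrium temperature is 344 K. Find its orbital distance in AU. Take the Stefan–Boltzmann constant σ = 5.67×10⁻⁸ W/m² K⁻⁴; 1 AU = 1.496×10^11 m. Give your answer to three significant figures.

0.987 AU

Energy balance gives S = 4σT⁴/(1−α) = 5476 W/m².
Then d = [L/(4πS)]^(1/2) = 1.476×10^11 m, i.e. 0.9869 AU.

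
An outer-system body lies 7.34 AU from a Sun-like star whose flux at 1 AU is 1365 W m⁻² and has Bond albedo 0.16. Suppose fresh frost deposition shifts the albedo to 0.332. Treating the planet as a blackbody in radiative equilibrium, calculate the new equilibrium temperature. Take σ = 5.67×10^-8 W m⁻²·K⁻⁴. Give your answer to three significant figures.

92.9 K

Flux at the orbit: S = 1365/(7.34)² = 25.34 W m⁻².
New equilibrium: T₂ = [(1−0.332)·25.34/(4σ)]^(1/4) = 92.94 K.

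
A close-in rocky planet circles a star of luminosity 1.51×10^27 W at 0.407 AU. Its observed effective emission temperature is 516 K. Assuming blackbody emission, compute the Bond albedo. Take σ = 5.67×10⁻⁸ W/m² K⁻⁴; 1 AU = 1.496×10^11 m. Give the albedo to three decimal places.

d = 0.407 × 1.496×10^11 m = 6.089×10^10 m.
Spreading L over a sphere of radius d: S = 1.51×10^27/(4π·6.09×10^10²) = 32410 W/m².
From σT⁴ = S(1−α)/4 we invert for α: 1−α = 4σT⁴/S.
σT⁴ = 4020 W/m², so 4σT⁴ = 16080 W/m².
1−α = 16080/32410 = 0.4961, so α = 0.5039.

0.504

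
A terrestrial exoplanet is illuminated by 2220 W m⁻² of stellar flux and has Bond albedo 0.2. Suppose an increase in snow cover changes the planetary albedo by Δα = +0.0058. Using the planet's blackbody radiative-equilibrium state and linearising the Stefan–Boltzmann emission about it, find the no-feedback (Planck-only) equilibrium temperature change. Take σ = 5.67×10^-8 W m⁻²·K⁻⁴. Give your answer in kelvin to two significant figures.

-0.54 K

Reference equilibrium: T_e = [S(1−α)/(4σ)]^(1/4) = 297.5 K.
The change in absorbed flux is Δ[S(1−α)/4] = −SΔα/4 = -3.219 W m⁻².
The Planck feedback parameter is 4σT_e³ = 5.970 W m⁻²/K.
ΔT₀ = ΔF/λ_P = -3.219/5.970 = -0.539 K.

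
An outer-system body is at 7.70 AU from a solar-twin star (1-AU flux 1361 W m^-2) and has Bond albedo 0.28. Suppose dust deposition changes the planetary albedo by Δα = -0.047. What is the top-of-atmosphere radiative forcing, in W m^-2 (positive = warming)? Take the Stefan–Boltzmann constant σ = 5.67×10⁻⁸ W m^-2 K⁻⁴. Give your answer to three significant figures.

Flux at the orbit: S = 1361/(7.70)² = 22.95 W m^-2.
TOA radiative forcing: ΔF = −S·Δα/4 = −22.95·(-0.047)/4 = 0.2697 W m^-2.

0.270 W m^-2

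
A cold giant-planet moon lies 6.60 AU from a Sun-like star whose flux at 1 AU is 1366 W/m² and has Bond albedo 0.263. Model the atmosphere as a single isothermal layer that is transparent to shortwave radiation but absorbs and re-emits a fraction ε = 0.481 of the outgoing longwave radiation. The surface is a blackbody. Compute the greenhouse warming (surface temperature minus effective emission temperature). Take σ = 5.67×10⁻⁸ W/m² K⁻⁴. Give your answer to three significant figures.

Irradiance scales as 1/d², so S = 1366 W/m² × (1/6.60)² = 31.36 W/m².
The planet radiates to space at T_e = [S(1−α)/(4σ)]^(1/4) = 100.5 K.
Surface balance with a leaky layer gives σT_s⁴ = σT_e⁴·2/(2−ε), so T_s = T_e·[2/(2−0.481)]^(1/4) = 107.6 K.
Greenhouse warming: T_s − T_e = 7.153 K.

7.15 kelvin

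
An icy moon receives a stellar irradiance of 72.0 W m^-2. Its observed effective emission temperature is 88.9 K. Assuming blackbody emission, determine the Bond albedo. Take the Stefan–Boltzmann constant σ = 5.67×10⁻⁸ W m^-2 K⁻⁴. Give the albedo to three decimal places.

From σT⁴ = S(1−α)/4 we invert for α: 1−α = 4σT⁴/S.
4σT⁴ = 4·5.67×10⁻⁸·(88.9)⁴ = 14.17 W m^-2.
1−α = 14.17/72.00 = 0.1968, so α = 0.8032.

0.803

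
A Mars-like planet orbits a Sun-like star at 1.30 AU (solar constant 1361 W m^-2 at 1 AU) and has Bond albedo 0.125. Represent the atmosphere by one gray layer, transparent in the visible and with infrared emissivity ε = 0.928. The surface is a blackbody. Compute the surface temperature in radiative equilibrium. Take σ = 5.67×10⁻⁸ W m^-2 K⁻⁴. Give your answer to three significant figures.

276 K

Irradiance scales as 1/d², so S = 1361 W m^-2 × (1/1.30)² = 805.3 W m^-2.
Effective emission temperature (TOA balance): σT_e⁴ = S(1−α)/4 = 176.2 W m^-2 → T_e = 236.1 K.
The surface balance (absorbed SW + ε·downward IR = σT_s⁴) with T_a⁴ = T_s⁴/2 reduces to T_s = T_e·[2/(2−ε)]^¼ = 275.9 K.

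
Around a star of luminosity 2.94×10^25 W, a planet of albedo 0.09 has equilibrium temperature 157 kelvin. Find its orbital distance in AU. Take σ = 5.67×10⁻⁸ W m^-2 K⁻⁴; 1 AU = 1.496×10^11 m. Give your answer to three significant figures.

0.831 AU

The flux needed for this T is 4σT⁴/(1−0.09) = 151.4 W m^-2.
From L = 4πd²S, d = √(2.94×10^25/(4π·151.4)) = 1.243×10^11 m = 0.8309 AU.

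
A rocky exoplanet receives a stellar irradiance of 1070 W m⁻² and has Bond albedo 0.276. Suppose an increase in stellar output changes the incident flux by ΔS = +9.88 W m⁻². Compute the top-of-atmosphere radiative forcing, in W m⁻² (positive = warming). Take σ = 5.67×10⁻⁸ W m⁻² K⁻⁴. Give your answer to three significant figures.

ΔF = Δ[S(1−α)]/4 = (1−0.276)·+9.88/4 = 1.788 W m⁻².

1.79 W m⁻²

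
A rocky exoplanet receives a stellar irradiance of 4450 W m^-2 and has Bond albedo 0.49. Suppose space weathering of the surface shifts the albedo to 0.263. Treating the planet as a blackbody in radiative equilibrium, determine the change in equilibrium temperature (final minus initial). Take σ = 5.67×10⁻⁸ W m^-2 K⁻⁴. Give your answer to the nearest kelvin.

30 K

With α = 0.49, T₁ = 316.3 K.
Final:   T₂ = [S(1−0.263)/(4σ)]^(1/4) = 346.8 K.
ΔT = T₂ − T₁ = 30.49 K.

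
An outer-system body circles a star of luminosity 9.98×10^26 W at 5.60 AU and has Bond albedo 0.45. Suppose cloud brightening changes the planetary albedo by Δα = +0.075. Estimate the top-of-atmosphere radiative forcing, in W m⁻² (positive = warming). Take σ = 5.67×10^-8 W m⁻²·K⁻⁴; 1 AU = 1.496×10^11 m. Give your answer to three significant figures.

-2.12 W m⁻²

Orbital distance: d = 5.60 AU = 8.378×10^11 m.
Flux at the orbit: S = L/(4πd²) = 9.98×10^26/(4π·(8.38×10^11)²) = 113.2 W m⁻².
TOA radiative forcing: ΔF = −S·Δα/4 = −113.2·(+0.075)/4 = -2.122 W m⁻².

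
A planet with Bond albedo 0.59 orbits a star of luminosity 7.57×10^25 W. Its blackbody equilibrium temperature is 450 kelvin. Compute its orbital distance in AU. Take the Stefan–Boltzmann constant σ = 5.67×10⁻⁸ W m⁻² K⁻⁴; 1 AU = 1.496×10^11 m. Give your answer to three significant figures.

0.109 AU

Energy balance gives S = 4σT⁴/(1−α) = 22680 W m⁻².
S = L/(4πd²) → d = √(L/4πS) = √(7.57×10^25/(4π·22680)) = 1.630×10^10 m = 0.1089 AU.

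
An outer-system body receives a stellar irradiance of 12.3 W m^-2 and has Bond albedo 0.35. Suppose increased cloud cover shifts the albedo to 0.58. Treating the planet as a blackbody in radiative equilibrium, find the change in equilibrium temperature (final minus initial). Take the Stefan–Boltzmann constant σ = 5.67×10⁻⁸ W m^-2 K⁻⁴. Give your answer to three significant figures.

-7.97 K

Before: T₁ = [12.30·0.65/(4σ)]^(1/4) = 77.05 K.
After:  T₂ = [12.30·0.42/(4σ)]^(1/4) = 69.08 K.
Change: 69.08 − 77.05 = -7.970 K.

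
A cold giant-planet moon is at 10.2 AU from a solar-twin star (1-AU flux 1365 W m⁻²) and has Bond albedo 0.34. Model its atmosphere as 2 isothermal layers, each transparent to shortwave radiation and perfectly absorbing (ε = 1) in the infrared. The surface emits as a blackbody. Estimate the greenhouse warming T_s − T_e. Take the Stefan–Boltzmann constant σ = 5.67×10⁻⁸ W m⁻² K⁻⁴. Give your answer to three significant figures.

24.8 K

By the inverse-square law, S = 1365/10.2² = 13.12 W m⁻².
The effective emission temperature is T_e = [S(1−α)/(4σ)]^¼ = 78.61 K.
Surface: T_s = (3)^¼·T_e = 103.5 K.
Warming: T_s − T_e = 24.85 K.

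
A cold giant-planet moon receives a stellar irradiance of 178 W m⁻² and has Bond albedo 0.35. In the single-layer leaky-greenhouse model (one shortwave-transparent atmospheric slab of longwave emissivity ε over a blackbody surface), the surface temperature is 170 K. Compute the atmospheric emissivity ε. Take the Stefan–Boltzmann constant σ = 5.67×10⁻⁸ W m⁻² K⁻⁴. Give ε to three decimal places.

Effective temperature: T_e = [S(1−α)/(4σ)]^(1/4) = 150.3 K.
Inverting T_s⁴ = 2T_e⁴/(2−ε): (T_e/T_s)⁴ = 0.6108, so ε = 2(1 − 0.6108) = 0.7784.

0.778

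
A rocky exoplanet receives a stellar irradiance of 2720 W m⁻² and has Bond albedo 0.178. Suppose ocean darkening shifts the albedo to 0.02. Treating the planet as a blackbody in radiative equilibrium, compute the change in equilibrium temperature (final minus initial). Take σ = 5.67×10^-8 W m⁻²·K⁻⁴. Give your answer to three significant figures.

Before: T₁ = [2720·0.822/(4σ)]^(1/4) = 315.1 K.
Final:   T₂ = [S(1−0.02)/(4σ)]^(1/4) = 329.3 K.
Change: 329.3 − 315.1 = 14.16 K.

14.2 K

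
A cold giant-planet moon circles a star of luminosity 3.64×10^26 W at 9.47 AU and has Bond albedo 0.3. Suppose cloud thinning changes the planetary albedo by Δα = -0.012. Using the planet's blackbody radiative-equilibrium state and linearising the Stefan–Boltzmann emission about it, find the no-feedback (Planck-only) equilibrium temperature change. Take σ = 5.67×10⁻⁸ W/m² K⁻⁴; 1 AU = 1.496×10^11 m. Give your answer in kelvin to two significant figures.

Orbital distance: d = 9.47 AU = 1.417×10^12 m.
Spreading L over a sphere of radius d: S = 3.64×10^26/(4π·1.42×10^12²) = 14.43 W/m².
The baseline emission temperature is T_e = 81.70 K.
ΔF = −(S/4)Δα = −(14.43/4)×(-0.012) = 0.04330 W/m².
Planck response: λ_P = 4σT_e³ = 4·5.67×10⁻⁸·(81.70)³ = 0.1237 W/m²/K.
Hence the no-feedback warming is ΔF/(4σT_e³) = 0.350 K.

0.35 K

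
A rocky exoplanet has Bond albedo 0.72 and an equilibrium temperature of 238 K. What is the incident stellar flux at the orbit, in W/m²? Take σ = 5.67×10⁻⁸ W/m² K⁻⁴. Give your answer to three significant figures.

2600 W/m²

From S(1−α)/4 = σT⁴: S = 4σT⁴/(1−α).
σT⁴ = 5.67×10⁻⁸·(238)⁴ = 181.9 W/m².
So S = 4×181.9/(1−0.72) = 2599 W/m².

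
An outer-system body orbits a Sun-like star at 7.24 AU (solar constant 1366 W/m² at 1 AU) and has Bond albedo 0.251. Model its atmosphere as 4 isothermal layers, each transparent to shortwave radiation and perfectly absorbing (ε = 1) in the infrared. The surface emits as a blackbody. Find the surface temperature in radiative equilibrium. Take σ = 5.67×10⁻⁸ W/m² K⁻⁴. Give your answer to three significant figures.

144 K

Irradiance scales as 1/d², so S = 1366 W/m² × (1/7.24)² = 26.06 W/m².
OLR = S(1−α)/4 = 4.880 W/m²; the top layer radiates at T_e = 96.32 K.
Layer-by-layer balance gives σT_s⁴ = (N+1)σT_e⁴, so T_s = 5^¼·96.32 = 144.0 K.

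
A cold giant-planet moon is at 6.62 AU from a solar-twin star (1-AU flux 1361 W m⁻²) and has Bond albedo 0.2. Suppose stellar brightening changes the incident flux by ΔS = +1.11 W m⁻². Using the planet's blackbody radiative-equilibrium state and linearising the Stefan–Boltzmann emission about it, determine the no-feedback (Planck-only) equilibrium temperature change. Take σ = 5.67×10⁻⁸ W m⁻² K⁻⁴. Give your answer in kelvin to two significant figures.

0.91 K

Flux at the orbit: S = 1361/(6.62)² = 31.06 W m⁻².
Unperturbed T_e = [31.06·(1−0.2)/(4σ)]^¼ = 102.3 K.
ΔF = Δ[S(1−α)]/4 = (1−0.2)·+1.11/4 = 0.2220 W m⁻².
Planck response: λ_P = 4σT_e³ = 4·5.67×10⁻⁸·(102.3)³ = 0.2428 W m⁻²/K.
Hence the no-feedback warming is ΔF/(4σT_e³) = 0.914 K.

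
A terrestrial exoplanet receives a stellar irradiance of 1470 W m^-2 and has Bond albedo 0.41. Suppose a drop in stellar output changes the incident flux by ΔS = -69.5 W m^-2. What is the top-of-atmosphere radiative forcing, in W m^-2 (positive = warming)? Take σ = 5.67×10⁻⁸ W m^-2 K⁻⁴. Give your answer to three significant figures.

-10.3 W m^-2

TOA radiative forcing: ΔF = (1−α)ΔS/4 = 0.59·(-69.5)/4 = -10.25 W m^-2.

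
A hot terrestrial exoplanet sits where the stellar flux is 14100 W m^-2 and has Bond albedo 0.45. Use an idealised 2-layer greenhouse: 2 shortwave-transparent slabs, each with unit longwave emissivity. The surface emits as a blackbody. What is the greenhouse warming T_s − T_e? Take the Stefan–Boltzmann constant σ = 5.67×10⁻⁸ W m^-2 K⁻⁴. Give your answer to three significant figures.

OLR = S(1−α)/4 = 1939 W m^-2; the top layer radiates at T_e = 430.0 K.
Surface: T_s = (3)^¼·T_e = 565.9 K.
Warming: T_s − T_e = 135.9 K.

136 K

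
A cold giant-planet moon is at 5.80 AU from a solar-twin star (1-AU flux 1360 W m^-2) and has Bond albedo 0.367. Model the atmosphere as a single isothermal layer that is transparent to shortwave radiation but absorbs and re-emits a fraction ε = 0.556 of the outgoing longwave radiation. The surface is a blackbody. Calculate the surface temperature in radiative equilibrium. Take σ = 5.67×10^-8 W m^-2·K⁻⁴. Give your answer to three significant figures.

Irradiance scales as 1/d², so S = 1360 W m^-2 × (1/5.80)² = 40.43 W m^-2.
At the top of the atmosphere, σT_e⁴ = S(1−α)/4 = 6.398 W m^-2, giving T_e = 103.1 K.
For a single slab of emissivity ε, T_s⁴ = 2T_e⁴/(2−ε); thus T_s = 103.1·(1.385)^(1/4) = 111.8 K.

112 K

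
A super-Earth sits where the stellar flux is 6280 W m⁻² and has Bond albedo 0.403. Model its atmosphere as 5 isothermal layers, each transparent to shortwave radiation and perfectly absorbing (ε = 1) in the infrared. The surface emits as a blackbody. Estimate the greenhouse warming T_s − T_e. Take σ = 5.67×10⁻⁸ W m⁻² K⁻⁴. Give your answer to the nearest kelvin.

The effective emission temperature is T_e = [S(1−α)/(4σ)]^¼ = 358.6 K.
T_s = (N+1)^(1/4)·T_e = 561.2 K.
Warming: T_s − T_e = 202.6 K.

203 K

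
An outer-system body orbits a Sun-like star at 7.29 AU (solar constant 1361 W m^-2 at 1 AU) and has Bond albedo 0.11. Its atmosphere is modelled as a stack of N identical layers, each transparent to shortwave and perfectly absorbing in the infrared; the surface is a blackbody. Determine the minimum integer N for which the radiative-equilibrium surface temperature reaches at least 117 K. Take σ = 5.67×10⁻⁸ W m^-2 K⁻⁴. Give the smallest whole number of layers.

By the inverse-square law, S = 1361/7.29² = 25.61 W m^-2.
OLR = S(1−α)/4 = 5.698 W m^-2; the top layer radiates at T_e = 100.1 K.
Since T_s⁴ = (N+1)T_e⁴, we need N ≥ (T_s/T_e)⁴ − 1 = 0.865.
Rounding up, N = 1.

1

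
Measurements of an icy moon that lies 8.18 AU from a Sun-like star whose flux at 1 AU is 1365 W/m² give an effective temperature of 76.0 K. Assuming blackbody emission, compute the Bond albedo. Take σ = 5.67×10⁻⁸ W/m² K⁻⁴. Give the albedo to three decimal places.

Irradiance scales as 1/d², so S = 1365 W/m² × (1/8.18)² = 20.40 W/m².
Energy balance: S(1−α)/4 = σT⁴, so 1−α = 4σT⁴/S.
4σT⁴ = 4·5.67×10⁻⁸·(76.0)⁴ = 7.567 W/m².
1−α = 7.567/20.40 = 0.3709, so α = 0.6291.

0.629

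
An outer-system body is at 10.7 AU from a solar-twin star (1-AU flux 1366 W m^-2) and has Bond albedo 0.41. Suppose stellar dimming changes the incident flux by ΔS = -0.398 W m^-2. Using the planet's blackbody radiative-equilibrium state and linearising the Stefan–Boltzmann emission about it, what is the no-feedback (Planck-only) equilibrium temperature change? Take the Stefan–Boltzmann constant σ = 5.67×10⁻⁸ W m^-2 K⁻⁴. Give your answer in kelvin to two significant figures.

Irradiance scales as 1/d², so S = 1366 W m^-2 × (1/10.7)² = 11.93 W m^-2.
Unperturbed T_e = [11.93·(1−0.41)/(4σ)]^¼ = 74.64 K.
Only a fraction (1−α) is absorbed and it's spread over 4πR², so ΔF = (1−α)ΔS/4 = -0.05871 W m^-2.
The Planck feedback parameter is 4σT_e³ = 0.09431 W m^-2/K.
Hence the no-feedback warming is ΔF/(4σT_e³) = -0.622 K.

-0.62 kelvin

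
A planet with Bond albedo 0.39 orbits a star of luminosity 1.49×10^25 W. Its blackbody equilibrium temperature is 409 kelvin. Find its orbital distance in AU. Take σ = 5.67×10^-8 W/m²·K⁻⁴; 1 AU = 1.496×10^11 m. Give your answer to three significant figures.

Energy balance gives S = 4σT⁴/(1−α) = 10400 W/m².
S = L/(4πd²) → d = √(L/4πS) = √(1.49×10^25/(4π·10400)) = 1.068×10^10 m = 0.07136 AU.

0.0714 AU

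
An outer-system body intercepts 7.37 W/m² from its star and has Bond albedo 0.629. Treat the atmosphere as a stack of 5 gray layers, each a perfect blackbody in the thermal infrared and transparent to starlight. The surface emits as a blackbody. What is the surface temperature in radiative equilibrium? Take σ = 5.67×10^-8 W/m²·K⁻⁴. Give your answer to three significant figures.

The effective emission temperature is T_e = [S(1−α)/(4σ)]^¼ = 58.92 K.
With N = 5 opaque layers, T_s = (N+1)^(1/4)·T_e = 6^(1/4)·58.92 = 92.22 K.

92.2 K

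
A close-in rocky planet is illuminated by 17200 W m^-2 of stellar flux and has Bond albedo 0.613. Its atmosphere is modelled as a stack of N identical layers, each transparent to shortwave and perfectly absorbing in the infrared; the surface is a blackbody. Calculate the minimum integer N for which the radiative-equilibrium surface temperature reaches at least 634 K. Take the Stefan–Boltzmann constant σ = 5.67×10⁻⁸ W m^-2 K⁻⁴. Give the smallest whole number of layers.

5

The effective emission temperature is T_e = [S(1−α)/(4σ)]^¼ = 413.9 K.
Since T_s⁴ = (N+1)T_e⁴, we need N ≥ (T_s/T_e)⁴ − 1 = 4.505.
The minimum whole number is N = 5.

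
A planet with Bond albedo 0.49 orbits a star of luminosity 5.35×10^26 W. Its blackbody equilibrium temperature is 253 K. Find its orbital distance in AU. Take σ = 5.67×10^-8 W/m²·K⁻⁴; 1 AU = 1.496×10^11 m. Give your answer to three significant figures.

Required flux: S = 4σT⁴/(1−α) = 1822 W/m².
Then d = [L/(4πS)]^(1/2) = 1.529×10^11 m, i.e. 1.022 AU.

1.02 AU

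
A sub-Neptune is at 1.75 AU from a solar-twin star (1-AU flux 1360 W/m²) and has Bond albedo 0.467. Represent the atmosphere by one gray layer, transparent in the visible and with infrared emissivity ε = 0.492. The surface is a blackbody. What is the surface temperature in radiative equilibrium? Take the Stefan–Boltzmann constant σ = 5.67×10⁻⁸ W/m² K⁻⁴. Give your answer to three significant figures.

193 K

By the inverse-square law, S = 1360/1.75² = 444.1 W/m².
Effective emission temperature (TOA balance): σT_e⁴ = S(1−α)/4 = 59.17 W/m² → T_e = 179.7 K.
Surface balance with a leaky layer gives σT_s⁴ = σT_e⁴·2/(2−ε), so T_s = T_e·[2/(2−0.492)]^(1/4) = 192.9 K.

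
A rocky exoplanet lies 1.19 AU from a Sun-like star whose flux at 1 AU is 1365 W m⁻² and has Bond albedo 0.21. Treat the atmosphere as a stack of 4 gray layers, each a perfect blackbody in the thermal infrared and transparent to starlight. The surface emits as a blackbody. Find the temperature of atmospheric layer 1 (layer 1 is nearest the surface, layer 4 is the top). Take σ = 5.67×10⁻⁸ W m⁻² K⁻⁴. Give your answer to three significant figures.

340 K

Irradiance scales as 1/d², so S = 1365 W m⁻² × (1/1.19)² = 963.9 W m⁻².
Top-of-atmosphere balance: σT_e⁴ = S(1−α)/4 = 190.4 W m⁻² → T_e = 240.7 K.
Each opaque layer satisfies 2T_j⁴ = T_{j−1}⁴ + T_{j+1}⁴, giving T_k⁴ = (N+1−k)T_e⁴.
T_1 = (4)^(1/4)·240.7 = 340.4 K.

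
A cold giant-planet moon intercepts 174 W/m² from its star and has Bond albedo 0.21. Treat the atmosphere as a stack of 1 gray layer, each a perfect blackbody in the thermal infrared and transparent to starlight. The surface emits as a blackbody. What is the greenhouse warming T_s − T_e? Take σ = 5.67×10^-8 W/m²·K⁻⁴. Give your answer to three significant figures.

29.7 K

Top-of-atmosphere balance: σT_e⁴ = S(1−α)/4 = 34.37 W/m² → T_e = 156.9 K.
Surface: T_s = (2)^¼·T_e = 186.6 K.
So the greenhouse effect raises the surface by 186.6 − 156.9 = 29.69 K.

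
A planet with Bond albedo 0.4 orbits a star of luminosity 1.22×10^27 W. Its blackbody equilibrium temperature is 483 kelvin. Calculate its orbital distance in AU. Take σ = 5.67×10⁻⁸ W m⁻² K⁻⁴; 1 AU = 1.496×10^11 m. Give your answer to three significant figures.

Energy balance gives S = 4σT⁴/(1−α) = 20570 W m⁻².
Then d = [L/(4πS)]^(1/2) = 6.870×10^10 m, i.e. 0.4592 AU.

0.459 AU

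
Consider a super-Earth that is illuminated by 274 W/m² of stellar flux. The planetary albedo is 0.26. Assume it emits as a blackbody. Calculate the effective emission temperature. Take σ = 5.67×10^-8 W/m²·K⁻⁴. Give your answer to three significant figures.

173 kelvin

The planet absorbs (1−α)S over its disc πR² and re-emits over 4πR², so the mean absorbed flux is (1−0.26)·274.0/4 = 50.69 W/m².
Balancing against σT⁴: T = (50.69/5.67×10⁻⁸)^(1/4) = 172.9 K.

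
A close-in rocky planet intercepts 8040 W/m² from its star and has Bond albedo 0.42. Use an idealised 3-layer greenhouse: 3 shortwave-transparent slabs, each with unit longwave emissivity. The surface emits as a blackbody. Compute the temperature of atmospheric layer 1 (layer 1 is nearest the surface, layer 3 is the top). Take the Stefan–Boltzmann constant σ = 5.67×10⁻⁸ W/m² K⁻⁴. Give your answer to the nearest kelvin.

498 K

Top-of-atmosphere balance: σT_e⁴ = S(1−α)/4 = 1166 W/m² → T_e = 378.7 K.
The net upward flux σT_e⁴ is constant between every pair of levels, so T_k⁴ = (N+1−k)T_e⁴.
With k = 1: T_1 = (3+1−1)^¼·378.7 K = 498.4 K.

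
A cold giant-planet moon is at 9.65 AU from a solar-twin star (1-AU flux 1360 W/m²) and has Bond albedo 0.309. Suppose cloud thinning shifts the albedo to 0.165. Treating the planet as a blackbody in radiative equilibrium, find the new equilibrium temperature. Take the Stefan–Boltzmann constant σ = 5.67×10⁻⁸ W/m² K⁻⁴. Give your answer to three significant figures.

85.6 kelvin

Flux at the orbit: S = 1360/(9.65)² = 14.60 W/m².
T₂ = [S(1−α₂)/(4σ)]^(1/4) = [14.60·0.835/(4σ)]^(1/4) = 85.63 K.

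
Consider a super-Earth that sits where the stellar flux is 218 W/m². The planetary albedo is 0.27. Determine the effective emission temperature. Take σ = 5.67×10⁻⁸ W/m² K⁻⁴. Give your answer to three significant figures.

Absorbed flux (global mean): S(1−α)/4 = 218.0·0.73/4 = 39.78 W/m².
Set σT⁴ = 39.78 → T = (39.78/σ)^(1/4) = 162.8 K.

163 K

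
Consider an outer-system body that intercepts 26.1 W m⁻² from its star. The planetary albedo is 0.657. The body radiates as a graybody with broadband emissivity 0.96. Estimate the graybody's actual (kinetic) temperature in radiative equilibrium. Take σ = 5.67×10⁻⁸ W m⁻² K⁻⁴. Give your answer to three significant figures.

80.1 K

Absorbed flux (global mean): S(1−α)/4 = 26.10·0.343/4 = 2.238 W m⁻².
Equating to εσT⁴ with ε = 0.96: T = (2.238/0.96σ)^(1/4) = 80.08 K.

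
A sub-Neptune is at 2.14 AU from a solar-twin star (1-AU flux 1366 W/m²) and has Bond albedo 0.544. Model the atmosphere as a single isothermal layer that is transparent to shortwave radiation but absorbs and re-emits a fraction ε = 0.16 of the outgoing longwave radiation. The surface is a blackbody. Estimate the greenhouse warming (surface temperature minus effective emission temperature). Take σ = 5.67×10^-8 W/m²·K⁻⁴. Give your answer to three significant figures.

3.30 kelvin

By the inverse-square law, S = 1366/2.14² = 298.3 W/m².
At the top of the atmosphere, σT_e⁴ = S(1−α)/4 = 34.00 W/m², giving T_e = 156.5 K.
Surface balance with a leaky layer gives σT_s⁴ = σT_e⁴·2/(2−ε), so T_s = T_e·[2/(2−0.16)]^(1/4) = 159.8 K.
Greenhouse warming: T_s − T_e = 3.296 K.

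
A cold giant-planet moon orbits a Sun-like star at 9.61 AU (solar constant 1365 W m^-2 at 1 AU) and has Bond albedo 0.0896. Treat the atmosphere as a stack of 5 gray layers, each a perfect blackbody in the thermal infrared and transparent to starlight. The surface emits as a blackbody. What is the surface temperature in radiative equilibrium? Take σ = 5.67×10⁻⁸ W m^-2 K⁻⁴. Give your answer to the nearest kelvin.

137 K

Flux at the orbit: S = 1365/(9.61)² = 14.78 W m^-2.
OLR = S(1−α)/4 = 3.364 W m^-2; the top layer radiates at T_e = 87.76 K.
With N = 5 opaque layers, T_s = (N+1)^(1/4)·T_e = 6^(1/4)·87.76 = 137.4 K.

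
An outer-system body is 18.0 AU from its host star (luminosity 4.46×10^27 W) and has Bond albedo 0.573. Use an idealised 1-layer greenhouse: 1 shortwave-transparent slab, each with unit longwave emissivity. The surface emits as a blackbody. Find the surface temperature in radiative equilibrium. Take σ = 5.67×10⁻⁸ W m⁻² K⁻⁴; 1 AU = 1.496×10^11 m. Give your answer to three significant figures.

d = 18.0 × 1.496×10^11 m = 2.693×10^12 m.
S = L/(4πd²) = 48.95 W m⁻².
OLR = S(1−α)/4 = 5.225 W m⁻²; the top layer radiates at T_e = 97.98 K.
For an N-layer opaque stack, T_s⁴ = (N+1)T_e⁴, hence T_s = (2)^(1/4)×97.98 K = 116.5 K.

117 kelvin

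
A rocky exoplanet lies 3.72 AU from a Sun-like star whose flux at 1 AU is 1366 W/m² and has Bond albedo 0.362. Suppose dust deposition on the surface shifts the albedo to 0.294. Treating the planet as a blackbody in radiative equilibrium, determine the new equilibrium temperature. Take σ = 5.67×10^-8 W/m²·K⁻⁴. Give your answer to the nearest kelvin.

132 K

Irradiance scales as 1/d², so S = 1366 W/m² × (1/3.72)² = 98.71 W/m².
With the new albedo, S(1−α₂)/4 = 17.42 W/m², so T₂ = 132.4 K.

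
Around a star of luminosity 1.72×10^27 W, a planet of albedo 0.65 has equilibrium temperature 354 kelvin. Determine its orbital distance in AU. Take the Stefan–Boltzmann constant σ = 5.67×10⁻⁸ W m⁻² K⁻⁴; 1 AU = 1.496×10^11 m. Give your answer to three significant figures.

The flux needed for this T is 4σT⁴/(1−0.65) = 10180 W m⁻².
S = L/(4πd²) → d = √(L/4πS) = √(1.72×10^27/(4π·10180)) = 1.160×10^11 m = 0.7752 AU.

0.775 AU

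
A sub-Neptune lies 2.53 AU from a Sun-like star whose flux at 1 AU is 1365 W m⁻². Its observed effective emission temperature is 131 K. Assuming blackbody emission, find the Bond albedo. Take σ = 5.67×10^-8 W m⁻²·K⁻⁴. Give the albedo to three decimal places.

0.687

Irradiance scales as 1/d², so S = 1365 W m⁻² × (1/2.53)² = 213.3 W m⁻².
Rearranging the radiative balance, α = 1 − 4σT⁴/S.
4σT⁴ = 4·5.67×10⁻⁸·(131)⁴ = 66.79 W m⁻².
1−α = 66.79/213.3 = 0.3132, so α = 0.6868.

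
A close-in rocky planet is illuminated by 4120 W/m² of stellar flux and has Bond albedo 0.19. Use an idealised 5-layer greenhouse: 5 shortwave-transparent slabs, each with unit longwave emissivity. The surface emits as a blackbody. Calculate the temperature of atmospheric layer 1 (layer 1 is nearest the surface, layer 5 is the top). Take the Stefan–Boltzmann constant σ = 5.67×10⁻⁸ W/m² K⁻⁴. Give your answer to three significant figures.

Top-of-atmosphere balance: σT_e⁴ = S(1−α)/4 = 834.3 W/m² → T_e = 348.3 K.
Each opaque layer satisfies 2T_j⁴ = T_{j−1}⁴ + T_{j+1}⁴, giving T_k⁴ = (N+1−k)T_e⁴.
With k = 1: T_1 = (5+1−1)^¼·348.3 K = 520.8 K.

521 K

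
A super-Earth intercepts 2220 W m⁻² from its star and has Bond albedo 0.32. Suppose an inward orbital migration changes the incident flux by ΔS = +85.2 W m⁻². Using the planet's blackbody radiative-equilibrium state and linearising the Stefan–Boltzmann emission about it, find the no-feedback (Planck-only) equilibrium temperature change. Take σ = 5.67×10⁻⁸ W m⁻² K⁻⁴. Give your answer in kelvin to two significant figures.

2.7 K

Unperturbed T_e = [2220·(1−0.32)/(4σ)]^¼ = 285.6 K.
TOA radiative forcing: ΔF = (1−α)ΔS/4 = 0.68·(+85.2)/4 = 14.48 W m⁻².
Linearising σT⁴ gives d(σT⁴)/dT = 4σT_e³ = 5.285 W m⁻² per K.
So ΔT₀ = 14.48/5.285 = 2.74 K.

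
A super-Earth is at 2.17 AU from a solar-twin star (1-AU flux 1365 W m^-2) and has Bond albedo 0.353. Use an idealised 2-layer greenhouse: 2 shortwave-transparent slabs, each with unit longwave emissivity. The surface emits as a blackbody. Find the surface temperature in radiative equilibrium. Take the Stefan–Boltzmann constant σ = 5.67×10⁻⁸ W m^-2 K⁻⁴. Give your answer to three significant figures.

223 K

By the inverse-square law, S = 1365/2.17² = 289.9 W m^-2.
OLR = S(1−α)/4 = 46.89 W m^-2; the top layer radiates at T_e = 169.6 K.
For an N-layer opaque stack, T_s⁴ = (N+1)T_e⁴, hence T_s = (3)^(1/4)×169.6 K = 223.2 K.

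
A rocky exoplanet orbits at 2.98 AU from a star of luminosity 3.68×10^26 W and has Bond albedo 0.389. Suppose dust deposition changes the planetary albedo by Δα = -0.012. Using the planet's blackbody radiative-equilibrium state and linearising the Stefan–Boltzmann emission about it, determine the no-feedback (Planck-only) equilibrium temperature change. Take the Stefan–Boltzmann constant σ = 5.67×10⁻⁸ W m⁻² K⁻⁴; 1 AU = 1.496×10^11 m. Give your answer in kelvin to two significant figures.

Orbital distance: d = 2.98 AU = 4.458×10^11 m.
Spreading L over a sphere of radius d: S = 3.68×10^26/(4π·4.46×10^11²) = 147.3 W m⁻².
The baseline emission temperature is T_e = 141.2 K.
The change in absorbed flux is Δ[S(1−α)/4] = −SΔα/4 = 0.4420 W m⁻².
Planck response: λ_P = 4σT_e³ = 4·5.67×10⁻⁸·(141.2)³ = 0.6378 W m⁻²/K.
So ΔT₀ = 0.4420/0.6378 = 0.693 K.

0.69 K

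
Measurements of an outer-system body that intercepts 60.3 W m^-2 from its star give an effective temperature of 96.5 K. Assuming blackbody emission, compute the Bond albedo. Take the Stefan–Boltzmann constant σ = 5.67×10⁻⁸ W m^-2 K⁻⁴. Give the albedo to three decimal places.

0.674

Energy balance: S(1−α)/4 = σT⁴, so 1−α = 4σT⁴/S.
4σT⁴ = 4·5.67×10⁻⁸·(96.5)⁴ = 19.67 W m^-2.
Hence α = 1 − 19.67/60.30 = 0.6738.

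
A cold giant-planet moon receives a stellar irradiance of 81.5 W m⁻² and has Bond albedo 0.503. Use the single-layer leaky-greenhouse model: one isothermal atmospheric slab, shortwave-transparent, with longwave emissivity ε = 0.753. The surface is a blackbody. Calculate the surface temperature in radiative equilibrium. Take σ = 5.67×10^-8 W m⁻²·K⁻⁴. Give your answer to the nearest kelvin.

130 kelvin

At the top of the atmosphere, σT_e⁴ = S(1−α)/4 = 10.13 W m⁻², giving T_e = 115.6 K.
Surface balance with a leaky layer gives σT_s⁴ = σT_e⁴·2/(2−ε), so T_s = T_e·[2/(2−0.753)]^(1/4) = 130.1 K.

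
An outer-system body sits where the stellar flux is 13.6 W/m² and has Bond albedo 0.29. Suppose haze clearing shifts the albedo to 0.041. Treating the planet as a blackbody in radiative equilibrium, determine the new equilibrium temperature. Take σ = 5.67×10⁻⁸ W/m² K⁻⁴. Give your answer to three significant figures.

New equilibrium: T₂ = [(1−0.041)·13.60/(4σ)]^(1/4) = 87.08 K.

87.1 kelvin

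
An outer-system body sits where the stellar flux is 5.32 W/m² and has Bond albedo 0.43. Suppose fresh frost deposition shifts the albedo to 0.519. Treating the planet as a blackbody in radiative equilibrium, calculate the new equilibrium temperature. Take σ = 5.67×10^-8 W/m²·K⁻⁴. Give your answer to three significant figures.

58.0 K

T₂ = [S(1−α₂)/(4σ)]^(1/4) = [5.320·0.481/(4σ)]^(1/4) = 57.96 K.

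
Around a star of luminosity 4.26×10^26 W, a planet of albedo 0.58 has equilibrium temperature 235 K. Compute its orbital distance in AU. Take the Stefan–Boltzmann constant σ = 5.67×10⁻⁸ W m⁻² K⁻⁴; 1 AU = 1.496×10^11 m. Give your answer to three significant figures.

Required flux: S = 4σT⁴/(1−α) = 1647 W m⁻².
S = L/(4πd²) → d = √(L/4πS) = √(4.26×10^26/(4π·1647)) = 1.435×10^11 m = 0.9590 AU.

0.959 AU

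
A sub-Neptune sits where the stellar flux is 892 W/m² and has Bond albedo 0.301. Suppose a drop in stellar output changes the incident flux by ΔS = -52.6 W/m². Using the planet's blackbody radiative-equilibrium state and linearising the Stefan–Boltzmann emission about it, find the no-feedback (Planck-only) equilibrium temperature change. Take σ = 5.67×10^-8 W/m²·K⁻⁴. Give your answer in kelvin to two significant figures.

-3.4 K

Unperturbed T_e = [892.0·(1−0.301)/(4σ)]^¼ = 229.0 K.
ΔF = Δ[S(1−α)]/4 = (1−0.301)·-52.6/4 = -9.192 W/m².
The Planck feedback parameter is 4σT_e³ = 2.723 W/m²/K.
So ΔT₀ = -9.192/2.723 = -3.38 K.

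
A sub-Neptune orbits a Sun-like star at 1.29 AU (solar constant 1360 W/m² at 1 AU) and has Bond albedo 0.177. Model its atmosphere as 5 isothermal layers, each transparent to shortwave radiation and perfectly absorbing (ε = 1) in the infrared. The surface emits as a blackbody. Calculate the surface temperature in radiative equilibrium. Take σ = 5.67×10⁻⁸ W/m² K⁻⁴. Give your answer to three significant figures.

Flux at the orbit: S = 1360/(1.29)² = 817.3 W/m².
OLR = S(1−α)/4 = 168.2 W/m²; the top layer radiates at T_e = 233.4 K.
With N = 5 opaque layers, T_s = (N+1)^(1/4)·T_e = 6^(1/4)·233.4 = 365.2 K.

365 K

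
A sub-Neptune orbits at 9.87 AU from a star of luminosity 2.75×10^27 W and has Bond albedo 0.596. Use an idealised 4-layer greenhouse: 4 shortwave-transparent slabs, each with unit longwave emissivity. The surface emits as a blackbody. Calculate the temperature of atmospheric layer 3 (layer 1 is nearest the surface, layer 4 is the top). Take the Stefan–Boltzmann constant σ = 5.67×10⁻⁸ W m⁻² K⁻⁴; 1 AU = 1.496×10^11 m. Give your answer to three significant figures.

Orbital distance: d = 9.87 AU = 1.477×10^12 m.
Spreading L over a sphere of radius d: S = 2.75×10^27/(4π·1.48×10^12²) = 100.4 W m⁻².
OLR = S(1−α)/4 = 10.14 W m⁻²; the top layer radiates at T_e = 115.6 K.
The net upward flux σT_e⁴ is constant between every pair of levels, so T_k⁴ = (N+1−k)T_e⁴.
T_3 = (2)^(1/4)·115.6 = 137.5 K.

138 K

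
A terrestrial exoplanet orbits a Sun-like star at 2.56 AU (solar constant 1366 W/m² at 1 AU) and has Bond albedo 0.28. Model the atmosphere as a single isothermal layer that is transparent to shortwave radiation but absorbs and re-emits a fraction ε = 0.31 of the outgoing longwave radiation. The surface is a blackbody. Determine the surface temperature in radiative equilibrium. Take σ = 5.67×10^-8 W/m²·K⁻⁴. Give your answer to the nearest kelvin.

Irradiance scales as 1/d², so S = 1366 W/m² × (1/2.56)² = 208.4 W/m².
At the top of the atmosphere, σT_e⁴ = S(1−α)/4 = 37.52 W/m², giving T_e = 160.4 K.
For a single slab of emissivity ε, T_s⁴ = 2T_e⁴/(2−ε); thus T_s = 160.4·(1.183)^(1/4) = 167.3 K.

167 kelvin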